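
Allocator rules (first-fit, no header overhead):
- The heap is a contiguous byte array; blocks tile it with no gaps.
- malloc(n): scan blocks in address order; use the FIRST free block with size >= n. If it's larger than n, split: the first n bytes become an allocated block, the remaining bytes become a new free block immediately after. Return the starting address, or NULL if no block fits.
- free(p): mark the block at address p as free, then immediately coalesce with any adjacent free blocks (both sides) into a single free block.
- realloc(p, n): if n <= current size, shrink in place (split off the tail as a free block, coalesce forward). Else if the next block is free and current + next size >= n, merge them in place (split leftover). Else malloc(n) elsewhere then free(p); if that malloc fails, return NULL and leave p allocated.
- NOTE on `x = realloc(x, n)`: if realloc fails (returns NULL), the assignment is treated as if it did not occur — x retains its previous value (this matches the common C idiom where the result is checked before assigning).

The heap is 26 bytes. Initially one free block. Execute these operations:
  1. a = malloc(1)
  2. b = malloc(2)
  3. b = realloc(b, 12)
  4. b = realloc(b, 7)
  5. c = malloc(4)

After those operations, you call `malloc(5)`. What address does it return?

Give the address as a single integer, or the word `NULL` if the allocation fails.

Answer: 12

Derivation:
Op 1: a = malloc(1) -> a = 0; heap: [0-0 ALLOC][1-25 FREE]
Op 2: b = malloc(2) -> b = 1; heap: [0-0 ALLOC][1-2 ALLOC][3-25 FREE]
Op 3: b = realloc(b, 12) -> b = 1; heap: [0-0 ALLOC][1-12 ALLOC][13-25 FREE]
Op 4: b = realloc(b, 7) -> b = 1; heap: [0-0 ALLOC][1-7 ALLOC][8-25 FREE]
Op 5: c = malloc(4) -> c = 8; heap: [0-0 ALLOC][1-7 ALLOC][8-11 ALLOC][12-25 FREE]
malloc(5): first-fit scan over [0-0 ALLOC][1-7 ALLOC][8-11 ALLOC][12-25 FREE] -> 12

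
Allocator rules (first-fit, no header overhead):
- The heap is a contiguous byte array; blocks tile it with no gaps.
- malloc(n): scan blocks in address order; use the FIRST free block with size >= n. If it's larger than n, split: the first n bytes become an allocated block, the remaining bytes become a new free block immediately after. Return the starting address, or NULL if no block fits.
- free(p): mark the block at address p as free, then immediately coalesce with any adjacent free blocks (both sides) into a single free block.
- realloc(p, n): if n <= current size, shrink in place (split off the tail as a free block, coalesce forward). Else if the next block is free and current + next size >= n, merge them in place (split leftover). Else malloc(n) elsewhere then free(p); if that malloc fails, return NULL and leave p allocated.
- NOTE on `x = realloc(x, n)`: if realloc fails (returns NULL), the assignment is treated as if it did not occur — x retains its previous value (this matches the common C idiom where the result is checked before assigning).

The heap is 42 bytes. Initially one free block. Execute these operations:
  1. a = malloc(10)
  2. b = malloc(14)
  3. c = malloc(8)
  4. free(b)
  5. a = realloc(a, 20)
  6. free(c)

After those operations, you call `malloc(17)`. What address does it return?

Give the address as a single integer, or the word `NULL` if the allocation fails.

Answer: 20

Derivation:
Op 1: a = malloc(10) -> a = 0; heap: [0-9 ALLOC][10-41 FREE]
Op 2: b = malloc(14) -> b = 10; heap: [0-9 ALLOC][10-23 ALLOC][24-41 FREE]
Op 3: c = malloc(8) -> c = 24; heap: [0-9 ALLOC][10-23 ALLOC][24-31 ALLOC][32-41 FREE]
Op 4: free(b) -> (freed b); heap: [0-9 ALLOC][10-23 FREE][24-31 ALLOC][32-41 FREE]
Op 5: a = realloc(a, 20) -> a = 0; heap: [0-19 ALLOC][20-23 FREE][24-31 ALLOC][32-41 FREE]
Op 6: free(c) -> (freed c); heap: [0-19 ALLOC][20-41 FREE]
malloc(17): first-fit scan over [0-19 ALLOC][20-41 FREE] -> 20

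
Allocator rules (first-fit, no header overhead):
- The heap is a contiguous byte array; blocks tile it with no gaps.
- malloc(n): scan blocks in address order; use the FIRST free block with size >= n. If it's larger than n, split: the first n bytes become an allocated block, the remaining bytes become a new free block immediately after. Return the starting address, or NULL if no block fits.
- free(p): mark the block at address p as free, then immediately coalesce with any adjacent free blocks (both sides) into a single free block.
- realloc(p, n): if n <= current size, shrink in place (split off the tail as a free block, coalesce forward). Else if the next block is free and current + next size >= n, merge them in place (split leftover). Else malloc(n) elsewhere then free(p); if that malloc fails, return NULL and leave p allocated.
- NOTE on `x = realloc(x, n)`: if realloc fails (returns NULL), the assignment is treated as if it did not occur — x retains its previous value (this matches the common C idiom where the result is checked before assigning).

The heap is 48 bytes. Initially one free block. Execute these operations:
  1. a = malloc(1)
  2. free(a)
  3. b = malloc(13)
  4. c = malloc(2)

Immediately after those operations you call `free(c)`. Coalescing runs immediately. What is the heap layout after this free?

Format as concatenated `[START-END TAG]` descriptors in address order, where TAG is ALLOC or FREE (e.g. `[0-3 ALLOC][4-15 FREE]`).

Op 1: a = malloc(1) -> a = 0; heap: [0-0 ALLOC][1-47 FREE]
Op 2: free(a) -> (freed a); heap: [0-47 FREE]
Op 3: b = malloc(13) -> b = 0; heap: [0-12 ALLOC][13-47 FREE]
Op 4: c = malloc(2) -> c = 13; heap: [0-12 ALLOC][13-14 ALLOC][15-47 FREE]
free(c): c = 13 -> block [13-14 ALLOC]; mark free, coalesce with adjacent free neighbors -> [0-12 ALLOC][13-47 FREE]

Answer: [0-12 ALLOC][13-47 FREE]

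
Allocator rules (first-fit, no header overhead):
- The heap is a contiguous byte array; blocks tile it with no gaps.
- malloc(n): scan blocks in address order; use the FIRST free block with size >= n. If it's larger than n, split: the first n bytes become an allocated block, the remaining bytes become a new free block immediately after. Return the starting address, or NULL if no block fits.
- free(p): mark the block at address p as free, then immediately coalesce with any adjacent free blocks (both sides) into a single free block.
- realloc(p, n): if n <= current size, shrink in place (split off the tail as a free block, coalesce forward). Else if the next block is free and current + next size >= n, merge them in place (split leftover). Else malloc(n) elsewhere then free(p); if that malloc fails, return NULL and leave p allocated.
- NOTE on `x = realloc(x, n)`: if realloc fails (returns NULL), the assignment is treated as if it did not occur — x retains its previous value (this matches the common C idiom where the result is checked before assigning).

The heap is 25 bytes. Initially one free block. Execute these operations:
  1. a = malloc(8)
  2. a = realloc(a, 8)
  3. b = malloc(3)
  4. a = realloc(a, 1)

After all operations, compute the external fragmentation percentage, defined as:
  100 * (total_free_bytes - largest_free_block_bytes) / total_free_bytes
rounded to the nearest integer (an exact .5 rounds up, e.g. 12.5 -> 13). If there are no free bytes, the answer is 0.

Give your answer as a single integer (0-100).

Op 1: a = malloc(8) -> a = 0; heap: [0-7 ALLOC][8-24 FREE]
Op 2: a = realloc(a, 8) -> a = 0; heap: [0-7 ALLOC][8-24 FREE]
Op 3: b = malloc(3) -> b = 8; heap: [0-7 ALLOC][8-10 ALLOC][11-24 FREE]
Op 4: a = realloc(a, 1) -> a = 0; heap: [0-0 ALLOC][1-7 FREE][8-10 ALLOC][11-24 FREE]
Free blocks: [7 14] total_free=21 largest=14 -> 100*(21-14)/21 = 700/21 ≈ 33.333 -> rounds to 33

Answer: 33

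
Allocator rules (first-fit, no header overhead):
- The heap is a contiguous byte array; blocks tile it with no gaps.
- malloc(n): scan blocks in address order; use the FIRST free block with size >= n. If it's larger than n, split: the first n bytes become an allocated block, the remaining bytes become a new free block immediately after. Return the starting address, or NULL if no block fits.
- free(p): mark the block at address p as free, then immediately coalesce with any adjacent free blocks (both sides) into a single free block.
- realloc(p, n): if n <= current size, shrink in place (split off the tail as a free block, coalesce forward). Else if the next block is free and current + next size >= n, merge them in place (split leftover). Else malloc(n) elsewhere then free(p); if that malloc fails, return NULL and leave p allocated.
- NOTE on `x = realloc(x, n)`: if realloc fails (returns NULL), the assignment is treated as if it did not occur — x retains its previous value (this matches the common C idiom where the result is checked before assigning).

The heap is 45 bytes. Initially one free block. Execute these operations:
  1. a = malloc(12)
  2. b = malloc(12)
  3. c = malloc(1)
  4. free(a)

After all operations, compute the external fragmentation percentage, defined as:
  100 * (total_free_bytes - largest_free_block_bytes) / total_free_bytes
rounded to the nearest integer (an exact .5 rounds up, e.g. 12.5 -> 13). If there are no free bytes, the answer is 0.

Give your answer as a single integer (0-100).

Op 1: a = malloc(12) -> a = 0; heap: [0-11 ALLOC][12-44 FREE]
Op 2: b = malloc(12) -> b = 12; heap: [0-11 ALLOC][12-23 ALLOC][24-44 FREE]
Op 3: c = malloc(1) -> c = 24; heap: [0-11 ALLOC][12-23 ALLOC][24-24 ALLOC][25-44 FREE]
Op 4: free(a) -> (freed a); heap: [0-11 FREE][12-23 ALLOC][24-24 ALLOC][25-44 FREE]
Free blocks: [12 20] total_free=32 largest=20 -> 100*(32-20)/32 = 1200/32 = 37.5 -> rounds to 38

Answer: 38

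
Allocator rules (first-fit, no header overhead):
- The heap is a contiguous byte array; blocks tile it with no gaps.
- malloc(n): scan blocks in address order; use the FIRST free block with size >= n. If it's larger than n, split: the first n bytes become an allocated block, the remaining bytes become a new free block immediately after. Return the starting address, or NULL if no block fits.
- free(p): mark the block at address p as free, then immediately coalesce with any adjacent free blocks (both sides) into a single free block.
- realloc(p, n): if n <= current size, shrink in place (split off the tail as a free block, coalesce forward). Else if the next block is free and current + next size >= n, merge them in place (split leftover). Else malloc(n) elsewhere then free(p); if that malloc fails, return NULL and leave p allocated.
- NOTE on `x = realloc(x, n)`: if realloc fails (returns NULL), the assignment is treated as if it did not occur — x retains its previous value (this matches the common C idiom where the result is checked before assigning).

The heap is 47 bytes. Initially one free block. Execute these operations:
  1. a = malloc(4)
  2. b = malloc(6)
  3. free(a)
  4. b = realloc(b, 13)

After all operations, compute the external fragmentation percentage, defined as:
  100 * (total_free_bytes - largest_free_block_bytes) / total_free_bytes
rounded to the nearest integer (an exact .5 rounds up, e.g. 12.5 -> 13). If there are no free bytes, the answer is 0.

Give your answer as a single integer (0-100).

Answer: 12

Derivation:
Op 1: a = malloc(4) -> a = 0; heap: [0-3 ALLOC][4-46 FREE]
Op 2: b = malloc(6) -> b = 4; heap: [0-3 ALLOC][4-9 ALLOC][10-46 FREE]
Op 3: free(a) -> (freed a); heap: [0-3 FREE][4-9 ALLOC][10-46 FREE]
Op 4: b = realloc(b, 13) -> b = 4; heap: [0-3 FREE][4-16 ALLOC][17-46 FREE]
Free blocks: [4 30] total_free=34 largest=30 -> 100*(34-30)/34 = 400/34 ≈ 11.765 -> rounds to 12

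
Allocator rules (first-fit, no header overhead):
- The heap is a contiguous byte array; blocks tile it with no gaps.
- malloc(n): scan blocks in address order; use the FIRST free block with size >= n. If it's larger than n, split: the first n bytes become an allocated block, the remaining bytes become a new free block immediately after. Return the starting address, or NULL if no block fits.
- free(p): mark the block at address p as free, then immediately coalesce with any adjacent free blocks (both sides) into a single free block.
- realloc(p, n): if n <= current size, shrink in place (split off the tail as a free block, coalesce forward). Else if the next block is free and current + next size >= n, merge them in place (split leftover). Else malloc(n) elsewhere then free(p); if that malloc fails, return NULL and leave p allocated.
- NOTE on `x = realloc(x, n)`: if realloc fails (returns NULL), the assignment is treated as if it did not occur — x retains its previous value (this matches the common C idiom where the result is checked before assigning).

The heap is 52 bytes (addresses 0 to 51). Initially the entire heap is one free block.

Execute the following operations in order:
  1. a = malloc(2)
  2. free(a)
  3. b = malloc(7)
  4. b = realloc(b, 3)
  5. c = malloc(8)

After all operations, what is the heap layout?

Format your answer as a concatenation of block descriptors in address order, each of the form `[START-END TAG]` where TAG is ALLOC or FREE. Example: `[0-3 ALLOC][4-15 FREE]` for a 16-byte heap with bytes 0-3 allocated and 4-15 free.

Op 1: a = malloc(2) -> a = 0; heap: [0-1 ALLOC][2-51 FREE]
Op 2: free(a) -> (freed a); heap: [0-51 FREE]
Op 3: b = malloc(7) -> b = 0; heap: [0-6 ALLOC][7-51 FREE]
Op 4: b = realloc(b, 3) -> b = 0; heap: [0-2 ALLOC][3-51 FREE]
Op 5: c = malloc(8) -> c = 3; heap: [0-2 ALLOC][3-10 ALLOC][11-51 FREE]

Answer: [0-2 ALLOC][3-10 ALLOC][11-51 FREE]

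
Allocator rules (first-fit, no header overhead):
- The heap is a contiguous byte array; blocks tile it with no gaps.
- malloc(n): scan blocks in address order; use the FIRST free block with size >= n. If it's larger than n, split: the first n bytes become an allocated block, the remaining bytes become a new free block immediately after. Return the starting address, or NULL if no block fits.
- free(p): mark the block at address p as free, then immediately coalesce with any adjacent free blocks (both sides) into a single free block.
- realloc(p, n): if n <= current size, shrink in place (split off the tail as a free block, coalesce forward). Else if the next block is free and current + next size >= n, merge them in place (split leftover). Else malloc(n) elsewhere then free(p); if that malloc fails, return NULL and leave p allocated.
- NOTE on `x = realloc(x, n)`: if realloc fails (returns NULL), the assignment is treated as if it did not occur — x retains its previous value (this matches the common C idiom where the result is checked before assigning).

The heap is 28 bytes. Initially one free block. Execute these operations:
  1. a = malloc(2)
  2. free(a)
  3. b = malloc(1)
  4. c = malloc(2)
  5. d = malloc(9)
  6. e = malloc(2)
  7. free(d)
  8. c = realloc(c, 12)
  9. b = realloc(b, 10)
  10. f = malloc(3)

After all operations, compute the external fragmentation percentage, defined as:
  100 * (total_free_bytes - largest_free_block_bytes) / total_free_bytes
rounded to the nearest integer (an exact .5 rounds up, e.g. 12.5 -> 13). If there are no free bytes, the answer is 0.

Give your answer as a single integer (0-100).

Answer: 50

Derivation:
Op 1: a = malloc(2) -> a = 0; heap: [0-1 ALLOC][2-27 FREE]
Op 2: free(a) -> (freed a); heap: [0-27 FREE]
Op 3: b = malloc(1) -> b = 0; heap: [0-0 ALLOC][1-27 FREE]
Op 4: c = malloc(2) -> c = 1; heap: [0-0 ALLOC][1-2 ALLOC][3-27 FREE]
Op 5: d = malloc(9) -> d = 3; heap: [0-0 ALLOC][1-2 ALLOC][3-11 ALLOC][12-27 FREE]
Op 6: e = malloc(2) -> e = 12; heap: [0-0 ALLOC][1-2 ALLOC][3-11 ALLOC][12-13 ALLOC][14-27 FREE]
Op 7: free(d) -> (freed d); heap: [0-0 ALLOC][1-2 ALLOC][3-11 FREE][12-13 ALLOC][14-27 FREE]
Op 8: c = realloc(c, 12) -> c = 14; heap: [0-0 ALLOC][1-11 FREE][12-13 ALLOC][14-25 ALLOC][26-27 FREE]
Op 9: b = realloc(b, 10) -> b = 0; heap: [0-9 ALLOC][10-11 FREE][12-13 ALLOC][14-25 ALLOC][26-27 FREE]
Op 10: f = malloc(3) -> f = NULL; heap: [0-9 ALLOC][10-11 FREE][12-13 ALLOC][14-25 ALLOC][26-27 FREE]
Free blocks: [2 2] total_free=4 largest=2 -> 100*(4-2)/4 = 200/4 = 50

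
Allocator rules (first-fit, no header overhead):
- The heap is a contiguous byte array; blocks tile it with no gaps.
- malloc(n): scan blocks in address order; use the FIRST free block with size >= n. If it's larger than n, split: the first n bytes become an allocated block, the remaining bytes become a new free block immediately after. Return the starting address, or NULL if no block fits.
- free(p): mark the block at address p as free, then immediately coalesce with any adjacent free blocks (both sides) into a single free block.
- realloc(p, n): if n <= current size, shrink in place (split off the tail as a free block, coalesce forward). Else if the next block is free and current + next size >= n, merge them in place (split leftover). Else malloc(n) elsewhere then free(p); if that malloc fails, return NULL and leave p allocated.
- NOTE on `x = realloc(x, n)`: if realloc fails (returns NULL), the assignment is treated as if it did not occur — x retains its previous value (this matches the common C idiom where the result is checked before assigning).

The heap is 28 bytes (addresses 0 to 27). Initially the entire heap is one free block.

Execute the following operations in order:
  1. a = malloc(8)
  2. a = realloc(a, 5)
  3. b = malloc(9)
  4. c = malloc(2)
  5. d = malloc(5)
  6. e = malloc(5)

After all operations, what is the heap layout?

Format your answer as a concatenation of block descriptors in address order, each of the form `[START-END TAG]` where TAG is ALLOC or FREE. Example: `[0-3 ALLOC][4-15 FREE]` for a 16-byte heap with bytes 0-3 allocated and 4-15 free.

Op 1: a = malloc(8) -> a = 0; heap: [0-7 ALLOC][8-27 FREE]
Op 2: a = realloc(a, 5) -> a = 0; heap: [0-4 ALLOC][5-27 FREE]
Op 3: b = malloc(9) -> b = 5; heap: [0-4 ALLOC][5-13 ALLOC][14-27 FREE]
Op 4: c = malloc(2) -> c = 14; heap: [0-4 ALLOC][5-13 ALLOC][14-15 ALLOC][16-27 FREE]
Op 5: d = malloc(5) -> d = 16; heap: [0-4 ALLOC][5-13 ALLOC][14-15 ALLOC][16-20 ALLOC][21-27 FREE]
Op 6: e = malloc(5) -> e = 21; heap: [0-4 ALLOC][5-13 ALLOC][14-15 ALLOC][16-20 ALLOC][21-25 ALLOC][26-27 FREE]

Answer: [0-4 ALLOC][5-13 ALLOC][14-15 ALLOC][16-20 ALLOC][21-25 ALLOC][26-27 FREE]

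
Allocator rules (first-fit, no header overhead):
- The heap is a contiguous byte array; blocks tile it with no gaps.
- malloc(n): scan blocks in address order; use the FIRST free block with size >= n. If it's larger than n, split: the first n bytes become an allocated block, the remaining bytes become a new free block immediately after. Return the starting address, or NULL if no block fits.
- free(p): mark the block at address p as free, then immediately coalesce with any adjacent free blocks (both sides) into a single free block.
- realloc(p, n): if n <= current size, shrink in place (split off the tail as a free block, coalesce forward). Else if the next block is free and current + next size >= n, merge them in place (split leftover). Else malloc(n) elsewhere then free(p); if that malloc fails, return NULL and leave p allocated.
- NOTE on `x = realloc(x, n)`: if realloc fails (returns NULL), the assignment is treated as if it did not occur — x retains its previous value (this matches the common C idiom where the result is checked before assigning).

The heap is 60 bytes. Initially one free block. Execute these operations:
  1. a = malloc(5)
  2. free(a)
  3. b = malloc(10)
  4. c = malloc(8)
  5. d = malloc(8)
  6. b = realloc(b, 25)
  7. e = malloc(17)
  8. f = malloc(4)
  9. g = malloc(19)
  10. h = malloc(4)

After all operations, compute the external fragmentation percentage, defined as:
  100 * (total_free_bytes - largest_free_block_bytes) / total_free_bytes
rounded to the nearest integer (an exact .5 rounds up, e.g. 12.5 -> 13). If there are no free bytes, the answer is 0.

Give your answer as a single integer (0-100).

Answer: 18

Derivation:
Op 1: a = malloc(5) -> a = 0; heap: [0-4 ALLOC][5-59 FREE]
Op 2: free(a) -> (freed a); heap: [0-59 FREE]
Op 3: b = malloc(10) -> b = 0; heap: [0-9 ALLOC][10-59 FREE]
Op 4: c = malloc(8) -> c = 10; heap: [0-9 ALLOC][10-17 ALLOC][18-59 FREE]
Op 5: d = malloc(8) -> d = 18; heap: [0-9 ALLOC][10-17 ALLOC][18-25 ALLOC][26-59 FREE]
Op 6: b = realloc(b, 25) -> b = 26; heap: [0-9 FREE][10-17 ALLOC][18-25 ALLOC][26-50 ALLOC][51-59 FREE]
Op 7: e = malloc(17) -> e = NULL; heap: [0-9 FREE][10-17 ALLOC][18-25 ALLOC][26-50 ALLOC][51-59 FREE]
Op 8: f = malloc(4) -> f = 0; heap: [0-3 ALLOC][4-9 FREE][10-17 ALLOC][18-25 ALLOC][26-50 ALLOC][51-59 FREE]
Op 9: g = malloc(19) -> g = NULL; heap: [0-3 ALLOC][4-9 FREE][10-17 ALLOC][18-25 ALLOC][26-50 ALLOC][51-59 FREE]
Op 10: h = malloc(4) -> h = 4; heap: [0-3 ALLOC][4-7 ALLOC][8-9 FREE][10-17 ALLOC][18-25 ALLOC][26-50 ALLOC][51-59 FREE]
Free blocks: [2 9] total_free=11 largest=9 -> 100*(11-9)/11 = 200/11 ≈ 18.182 -> rounds to 18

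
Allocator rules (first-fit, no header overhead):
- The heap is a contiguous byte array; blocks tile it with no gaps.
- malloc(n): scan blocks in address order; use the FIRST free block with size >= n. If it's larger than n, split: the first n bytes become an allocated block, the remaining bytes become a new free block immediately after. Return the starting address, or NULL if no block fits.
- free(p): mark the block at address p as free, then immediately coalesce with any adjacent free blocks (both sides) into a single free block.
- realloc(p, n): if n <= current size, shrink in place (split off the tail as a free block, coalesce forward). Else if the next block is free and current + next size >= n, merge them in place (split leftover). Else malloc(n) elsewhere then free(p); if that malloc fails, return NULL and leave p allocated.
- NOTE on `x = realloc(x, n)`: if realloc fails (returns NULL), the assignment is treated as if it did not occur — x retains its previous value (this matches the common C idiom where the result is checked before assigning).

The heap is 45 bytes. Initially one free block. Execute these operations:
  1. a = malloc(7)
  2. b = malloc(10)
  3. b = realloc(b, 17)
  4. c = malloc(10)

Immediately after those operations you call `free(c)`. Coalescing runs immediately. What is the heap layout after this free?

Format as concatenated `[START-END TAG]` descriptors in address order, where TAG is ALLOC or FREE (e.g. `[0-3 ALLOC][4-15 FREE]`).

Op 1: a = malloc(7) -> a = 0; heap: [0-6 ALLOC][7-44 FREE]
Op 2: b = malloc(10) -> b = 7; heap: [0-6 ALLOC][7-16 ALLOC][17-44 FREE]
Op 3: b = realloc(b, 17) -> b = 7; heap: [0-6 ALLOC][7-23 ALLOC][24-44 FREE]
Op 4: c = malloc(10) -> c = 24; heap: [0-6 ALLOC][7-23 ALLOC][24-33 ALLOC][34-44 FREE]
free(c): c = 24 -> block [24-33 ALLOC]; mark free, coalesce with adjacent free neighbors -> [0-6 ALLOC][7-23 ALLOC][24-44 FREE]

Answer: [0-6 ALLOC][7-23 ALLOC][24-44 FREE]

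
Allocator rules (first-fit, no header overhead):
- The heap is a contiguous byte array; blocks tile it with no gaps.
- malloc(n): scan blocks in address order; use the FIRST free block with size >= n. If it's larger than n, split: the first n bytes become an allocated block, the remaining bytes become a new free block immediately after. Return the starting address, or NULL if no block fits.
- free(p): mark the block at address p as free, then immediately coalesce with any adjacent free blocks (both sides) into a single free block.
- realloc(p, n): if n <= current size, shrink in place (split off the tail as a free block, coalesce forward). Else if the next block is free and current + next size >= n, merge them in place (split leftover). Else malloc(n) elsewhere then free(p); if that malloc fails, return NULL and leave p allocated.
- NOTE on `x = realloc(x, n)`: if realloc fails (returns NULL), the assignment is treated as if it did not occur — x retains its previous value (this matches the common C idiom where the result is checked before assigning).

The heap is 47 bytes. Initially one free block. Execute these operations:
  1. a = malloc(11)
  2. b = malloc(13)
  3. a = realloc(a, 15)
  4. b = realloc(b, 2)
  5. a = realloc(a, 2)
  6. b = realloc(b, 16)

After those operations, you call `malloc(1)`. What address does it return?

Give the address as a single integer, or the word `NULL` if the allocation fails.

Answer: 0

Derivation:
Op 1: a = malloc(11) -> a = 0; heap: [0-10 ALLOC][11-46 FREE]
Op 2: b = malloc(13) -> b = 11; heap: [0-10 ALLOC][11-23 ALLOC][24-46 FREE]
Op 3: a = realloc(a, 15) -> a = 24; heap: [0-10 FREE][11-23 ALLOC][24-38 ALLOC][39-46 FREE]
Op 4: b = realloc(b, 2) -> b = 11; heap: [0-10 FREE][11-12 ALLOC][13-23 FREE][24-38 ALLOC][39-46 FREE]
Op 5: a = realloc(a, 2) -> a = 24; heap: [0-10 FREE][11-12 ALLOC][13-23 FREE][24-25 ALLOC][26-46 FREE]
Op 6: b = realloc(b, 16) -> b = 26; heap: [0-23 FREE][24-25 ALLOC][26-41 ALLOC][42-46 FREE]
malloc(1): first-fit scan over [0-23 FREE][24-25 ALLOC][26-41 ALLOC][42-46 FREE] -> 0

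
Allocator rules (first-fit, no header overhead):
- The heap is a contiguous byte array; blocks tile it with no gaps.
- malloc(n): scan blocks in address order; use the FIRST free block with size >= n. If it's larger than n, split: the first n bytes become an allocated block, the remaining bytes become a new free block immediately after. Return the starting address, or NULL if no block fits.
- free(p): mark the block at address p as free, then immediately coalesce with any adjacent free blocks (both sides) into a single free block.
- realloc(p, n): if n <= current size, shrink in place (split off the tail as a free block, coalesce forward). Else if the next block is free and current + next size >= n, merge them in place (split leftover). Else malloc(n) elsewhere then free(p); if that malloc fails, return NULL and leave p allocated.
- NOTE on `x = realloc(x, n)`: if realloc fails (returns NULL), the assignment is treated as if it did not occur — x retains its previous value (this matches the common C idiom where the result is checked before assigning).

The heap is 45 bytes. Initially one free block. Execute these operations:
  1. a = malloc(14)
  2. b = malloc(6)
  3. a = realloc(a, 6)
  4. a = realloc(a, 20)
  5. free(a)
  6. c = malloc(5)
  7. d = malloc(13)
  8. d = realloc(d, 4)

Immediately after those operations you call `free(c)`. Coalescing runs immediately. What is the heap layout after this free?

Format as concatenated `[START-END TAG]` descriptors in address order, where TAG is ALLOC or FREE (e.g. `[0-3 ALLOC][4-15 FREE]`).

Op 1: a = malloc(14) -> a = 0; heap: [0-13 ALLOC][14-44 FREE]
Op 2: b = malloc(6) -> b = 14; heap: [0-13 ALLOC][14-19 ALLOC][20-44 FREE]
Op 3: a = realloc(a, 6) -> a = 0; heap: [0-5 ALLOC][6-13 FREE][14-19 ALLOC][20-44 FREE]
Op 4: a = realloc(a, 20) -> a = 20; heap: [0-13 FREE][14-19 ALLOC][20-39 ALLOC][40-44 FREE]
Op 5: free(a) -> (freed a); heap: [0-13 FREE][14-19 ALLOC][20-44 FREE]
Op 6: c = malloc(5) -> c = 0; heap: [0-4 ALLOC][5-13 FREE][14-19 ALLOC][20-44 FREE]
Op 7: d = malloc(13) -> d = 20; heap: [0-4 ALLOC][5-13 FREE][14-19 ALLOC][20-32 ALLOC][33-44 FREE]
Op 8: d = realloc(d, 4) -> d = 20; heap: [0-4 ALLOC][5-13 FREE][14-19 ALLOC][20-23 ALLOC][24-44 FREE]
free(c): c = 0 -> block [0-4 ALLOC]; mark free, coalesce with adjacent free neighbors -> [0-13 FREE][14-19 ALLOC][20-23 ALLOC][24-44 FREE]

Answer: [0-13 FREE][14-19 ALLOC][20-23 ALLOC][24-44 FREE]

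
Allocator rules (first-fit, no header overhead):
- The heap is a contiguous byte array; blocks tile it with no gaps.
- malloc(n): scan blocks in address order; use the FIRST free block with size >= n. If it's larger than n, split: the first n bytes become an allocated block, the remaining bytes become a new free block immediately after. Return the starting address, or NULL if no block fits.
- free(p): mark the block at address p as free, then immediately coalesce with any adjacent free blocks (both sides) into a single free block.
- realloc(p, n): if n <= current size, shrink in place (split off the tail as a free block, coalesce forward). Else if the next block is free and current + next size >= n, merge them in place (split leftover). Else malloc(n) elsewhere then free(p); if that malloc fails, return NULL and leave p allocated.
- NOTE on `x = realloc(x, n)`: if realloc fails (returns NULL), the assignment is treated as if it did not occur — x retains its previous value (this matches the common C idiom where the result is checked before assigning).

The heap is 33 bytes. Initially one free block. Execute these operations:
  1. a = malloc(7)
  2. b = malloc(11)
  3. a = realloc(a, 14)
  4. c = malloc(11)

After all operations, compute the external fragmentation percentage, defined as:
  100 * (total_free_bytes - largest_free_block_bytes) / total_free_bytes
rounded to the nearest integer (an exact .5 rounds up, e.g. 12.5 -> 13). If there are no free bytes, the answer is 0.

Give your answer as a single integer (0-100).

Answer: 13

Derivation:
Op 1: a = malloc(7) -> a = 0; heap: [0-6 ALLOC][7-32 FREE]
Op 2: b = malloc(11) -> b = 7; heap: [0-6 ALLOC][7-17 ALLOC][18-32 FREE]
Op 3: a = realloc(a, 14) -> a = 18; heap: [0-6 FREE][7-17 ALLOC][18-31 ALLOC][32-32 FREE]
Op 4: c = malloc(11) -> c = NULL; heap: [0-6 FREE][7-17 ALLOC][18-31 ALLOC][32-32 FREE]
Free blocks: [7 1] total_free=8 largest=7 -> 100*(8-7)/8 = 100/8 = 12.5 -> rounds to 13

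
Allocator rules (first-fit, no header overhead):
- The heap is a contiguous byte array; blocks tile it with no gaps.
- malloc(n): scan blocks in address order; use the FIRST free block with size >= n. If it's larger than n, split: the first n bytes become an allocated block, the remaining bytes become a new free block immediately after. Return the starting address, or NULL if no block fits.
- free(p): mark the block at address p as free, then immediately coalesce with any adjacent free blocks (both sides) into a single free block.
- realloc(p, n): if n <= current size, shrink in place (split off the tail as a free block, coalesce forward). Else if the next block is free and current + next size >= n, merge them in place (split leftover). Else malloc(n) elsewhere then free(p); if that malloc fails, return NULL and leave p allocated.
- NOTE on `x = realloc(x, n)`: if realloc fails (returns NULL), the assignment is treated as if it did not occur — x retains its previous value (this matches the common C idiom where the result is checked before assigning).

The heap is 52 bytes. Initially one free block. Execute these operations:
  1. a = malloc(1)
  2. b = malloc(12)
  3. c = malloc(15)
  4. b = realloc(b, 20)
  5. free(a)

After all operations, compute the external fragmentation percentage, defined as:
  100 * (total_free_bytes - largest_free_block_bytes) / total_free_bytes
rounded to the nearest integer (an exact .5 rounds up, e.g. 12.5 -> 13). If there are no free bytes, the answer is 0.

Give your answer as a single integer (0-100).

Answer: 24

Derivation:
Op 1: a = malloc(1) -> a = 0; heap: [0-0 ALLOC][1-51 FREE]
Op 2: b = malloc(12) -> b = 1; heap: [0-0 ALLOC][1-12 ALLOC][13-51 FREE]
Op 3: c = malloc(15) -> c = 13; heap: [0-0 ALLOC][1-12 ALLOC][13-27 ALLOC][28-51 FREE]
Op 4: b = realloc(b, 20) -> b = 28; heap: [0-0 ALLOC][1-12 FREE][13-27 ALLOC][28-47 ALLOC][48-51 FREE]
Op 5: free(a) -> (freed a); heap: [0-12 FREE][13-27 ALLOC][28-47 ALLOC][48-51 FREE]
Free blocks: [13 4] total_free=17 largest=13 -> 100*(17-13)/17 = 400/17 ≈ 23.529 -> rounds to 24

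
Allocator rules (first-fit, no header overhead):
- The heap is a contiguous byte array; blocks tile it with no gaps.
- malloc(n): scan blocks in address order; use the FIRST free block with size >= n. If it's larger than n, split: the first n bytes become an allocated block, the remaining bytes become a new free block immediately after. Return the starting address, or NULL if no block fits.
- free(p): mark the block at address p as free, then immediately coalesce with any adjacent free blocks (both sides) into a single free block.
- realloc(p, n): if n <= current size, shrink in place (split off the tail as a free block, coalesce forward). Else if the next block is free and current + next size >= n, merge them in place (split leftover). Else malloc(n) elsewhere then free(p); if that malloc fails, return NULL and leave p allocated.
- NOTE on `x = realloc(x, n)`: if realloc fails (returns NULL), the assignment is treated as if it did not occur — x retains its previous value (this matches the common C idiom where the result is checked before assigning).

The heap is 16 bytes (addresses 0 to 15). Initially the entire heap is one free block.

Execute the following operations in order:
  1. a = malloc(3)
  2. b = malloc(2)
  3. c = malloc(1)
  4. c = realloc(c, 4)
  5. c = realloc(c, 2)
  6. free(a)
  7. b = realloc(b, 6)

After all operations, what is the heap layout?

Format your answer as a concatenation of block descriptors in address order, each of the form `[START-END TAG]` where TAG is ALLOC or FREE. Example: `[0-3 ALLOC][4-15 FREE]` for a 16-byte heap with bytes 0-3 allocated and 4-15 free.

Answer: [0-4 FREE][5-6 ALLOC][7-12 ALLOC][13-15 FREE]

Derivation:
Op 1: a = malloc(3) -> a = 0; heap: [0-2 ALLOC][3-15 FREE]
Op 2: b = malloc(2) -> b = 3; heap: [0-2 ALLOC][3-4 ALLOC][5-15 FREE]
Op 3: c = malloc(1) -> c = 5; heap: [0-2 ALLOC][3-4 ALLOC][5-5 ALLOC][6-15 FREE]
Op 4: c = realloc(c, 4) -> c = 5; heap: [0-2 ALLOC][3-4 ALLOC][5-8 ALLOC][9-15 FREE]
Op 5: c = realloc(c, 2) -> c = 5; heap: [0-2 ALLOC][3-4 ALLOC][5-6 ALLOC][7-15 FREE]
Op 6: free(a) -> (freed a); heap: [0-2 FREE][3-4 ALLOC][5-6 ALLOC][7-15 FREE]
Op 7: b = realloc(b, 6) -> b = 7; heap: [0-4 FREE][5-6 ALLOC][7-12 ALLOC][13-15 FREE]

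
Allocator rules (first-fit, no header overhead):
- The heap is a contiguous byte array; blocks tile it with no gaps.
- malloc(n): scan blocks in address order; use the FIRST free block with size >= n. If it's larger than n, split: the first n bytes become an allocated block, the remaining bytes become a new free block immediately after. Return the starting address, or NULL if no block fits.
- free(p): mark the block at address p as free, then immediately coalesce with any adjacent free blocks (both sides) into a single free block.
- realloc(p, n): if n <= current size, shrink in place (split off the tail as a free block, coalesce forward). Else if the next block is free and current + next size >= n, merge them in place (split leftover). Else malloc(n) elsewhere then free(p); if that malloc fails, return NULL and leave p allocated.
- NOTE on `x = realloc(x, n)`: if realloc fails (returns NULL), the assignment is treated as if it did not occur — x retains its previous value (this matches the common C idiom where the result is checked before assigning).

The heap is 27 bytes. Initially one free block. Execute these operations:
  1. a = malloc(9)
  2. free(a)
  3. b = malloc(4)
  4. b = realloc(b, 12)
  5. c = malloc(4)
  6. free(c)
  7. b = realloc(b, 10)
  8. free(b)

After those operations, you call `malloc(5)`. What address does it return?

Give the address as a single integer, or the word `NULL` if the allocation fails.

Answer: 0

Derivation:
Op 1: a = malloc(9) -> a = 0; heap: [0-8 ALLOC][9-26 FREE]
Op 2: free(a) -> (freed a); heap: [0-26 FREE]
Op 3: b = malloc(4) -> b = 0; heap: [0-3 ALLOC][4-26 FREE]
Op 4: b = realloc(b, 12) -> b = 0; heap: [0-11 ALLOC][12-26 FREE]
Op 5: c = malloc(4) -> c = 12; heap: [0-11 ALLOC][12-15 ALLOC][16-26 FREE]
Op 6: free(c) -> (freed c); heap: [0-11 ALLOC][12-26 FREE]
Op 7: b = realloc(b, 10) -> b = 0; heap: [0-9 ALLOC][10-26 FREE]
Op 8: free(b) -> (freed b); heap: [0-26 FREE]
malloc(5): first-fit scan over [0-26 FREE] -> 0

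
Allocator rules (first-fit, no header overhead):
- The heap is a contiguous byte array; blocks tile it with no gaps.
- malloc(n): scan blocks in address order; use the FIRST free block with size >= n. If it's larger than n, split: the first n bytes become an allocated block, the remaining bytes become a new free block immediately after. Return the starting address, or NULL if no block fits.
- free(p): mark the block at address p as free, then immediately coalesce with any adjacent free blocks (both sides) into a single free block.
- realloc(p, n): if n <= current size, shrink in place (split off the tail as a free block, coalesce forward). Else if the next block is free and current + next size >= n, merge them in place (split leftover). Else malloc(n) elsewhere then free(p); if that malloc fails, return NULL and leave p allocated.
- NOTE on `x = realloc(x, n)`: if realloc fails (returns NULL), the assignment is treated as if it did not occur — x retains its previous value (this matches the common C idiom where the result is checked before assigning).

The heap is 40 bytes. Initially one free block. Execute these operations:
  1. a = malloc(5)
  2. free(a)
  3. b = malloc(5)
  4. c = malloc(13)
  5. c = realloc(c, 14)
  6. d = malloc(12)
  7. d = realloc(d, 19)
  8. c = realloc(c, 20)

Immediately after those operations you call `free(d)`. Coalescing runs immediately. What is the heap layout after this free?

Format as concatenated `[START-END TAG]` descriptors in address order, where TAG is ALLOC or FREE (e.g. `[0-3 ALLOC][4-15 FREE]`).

Op 1: a = malloc(5) -> a = 0; heap: [0-4 ALLOC][5-39 FREE]
Op 2: free(a) -> (freed a); heap: [0-39 FREE]
Op 3: b = malloc(5) -> b = 0; heap: [0-4 ALLOC][5-39 FREE]
Op 4: c = malloc(13) -> c = 5; heap: [0-4 ALLOC][5-17 ALLOC][18-39 FREE]
Op 5: c = realloc(c, 14) -> c = 5; heap: [0-4 ALLOC][5-18 ALLOC][19-39 FREE]
Op 6: d = malloc(12) -> d = 19; heap: [0-4 ALLOC][5-18 ALLOC][19-30 ALLOC][31-39 FREE]
Op 7: d = realloc(d, 19) -> d = 19; heap: [0-4 ALLOC][5-18 ALLOC][19-37 ALLOC][38-39 FREE]
Op 8: c = realloc(c, 20) -> NULL (c unchanged); heap: [0-4 ALLOC][5-18 ALLOC][19-37 ALLOC][38-39 FREE]
free(d): d = 19 -> block [19-37 ALLOC]; mark free, coalesce with adjacent free neighbors -> [0-4 ALLOC][5-18 ALLOC][19-39 FREE]

Answer: [0-4 ALLOC][5-18 ALLOC][19-39 FREE]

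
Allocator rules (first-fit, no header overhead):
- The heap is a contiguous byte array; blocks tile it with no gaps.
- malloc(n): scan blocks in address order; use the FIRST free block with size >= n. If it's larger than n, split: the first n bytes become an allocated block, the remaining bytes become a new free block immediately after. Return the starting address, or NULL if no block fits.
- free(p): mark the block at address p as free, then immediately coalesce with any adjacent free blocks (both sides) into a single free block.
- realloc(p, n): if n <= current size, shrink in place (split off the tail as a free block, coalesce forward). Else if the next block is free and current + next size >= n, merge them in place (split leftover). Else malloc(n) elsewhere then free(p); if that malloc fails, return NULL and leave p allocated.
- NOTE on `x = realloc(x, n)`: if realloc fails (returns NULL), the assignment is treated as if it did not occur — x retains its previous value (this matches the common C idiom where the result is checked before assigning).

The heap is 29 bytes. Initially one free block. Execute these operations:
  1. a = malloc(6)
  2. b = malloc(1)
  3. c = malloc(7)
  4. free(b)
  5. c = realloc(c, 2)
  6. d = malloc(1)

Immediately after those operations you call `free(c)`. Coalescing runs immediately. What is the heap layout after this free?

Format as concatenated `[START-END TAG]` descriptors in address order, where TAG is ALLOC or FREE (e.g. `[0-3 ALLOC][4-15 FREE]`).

Op 1: a = malloc(6) -> a = 0; heap: [0-5 ALLOC][6-28 FREE]
Op 2: b = malloc(1) -> b = 6; heap: [0-5 ALLOC][6-6 ALLOC][7-28 FREE]
Op 3: c = malloc(7) -> c = 7; heap: [0-5 ALLOC][6-6 ALLOC][7-13 ALLOC][14-28 FREE]
Op 4: free(b) -> (freed b); heap: [0-5 ALLOC][6-6 FREE][7-13 ALLOC][14-28 FREE]
Op 5: c = realloc(c, 2) -> c = 7; heap: [0-5 ALLOC][6-6 FREE][7-8 ALLOC][9-28 FREE]
Op 6: d = malloc(1) -> d = 6; heap: [0-5 ALLOC][6-6 ALLOC][7-8 ALLOC][9-28 FREE]
free(c): c = 7 -> block [7-8 ALLOC]; mark free, coalesce with adjacent free neighbors -> [0-5 ALLOC][6-6 ALLOC][7-28 FREE]

Answer: [0-5 ALLOC][6-6 ALLOC][7-28 FREE]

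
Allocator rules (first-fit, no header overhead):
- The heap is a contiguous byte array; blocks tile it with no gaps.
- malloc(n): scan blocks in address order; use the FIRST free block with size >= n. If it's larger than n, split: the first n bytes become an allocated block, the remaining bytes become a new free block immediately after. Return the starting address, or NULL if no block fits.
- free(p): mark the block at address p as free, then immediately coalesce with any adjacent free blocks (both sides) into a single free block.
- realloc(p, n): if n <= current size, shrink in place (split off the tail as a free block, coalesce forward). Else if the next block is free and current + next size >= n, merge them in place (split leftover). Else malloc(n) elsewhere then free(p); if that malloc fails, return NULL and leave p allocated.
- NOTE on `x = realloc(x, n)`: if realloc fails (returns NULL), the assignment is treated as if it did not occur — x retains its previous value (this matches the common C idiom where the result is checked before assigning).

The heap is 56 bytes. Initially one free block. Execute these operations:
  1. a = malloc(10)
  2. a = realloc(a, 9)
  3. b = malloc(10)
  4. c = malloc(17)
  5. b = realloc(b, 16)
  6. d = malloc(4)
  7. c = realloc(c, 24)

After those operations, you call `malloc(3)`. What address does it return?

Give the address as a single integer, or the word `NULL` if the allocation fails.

Op 1: a = malloc(10) -> a = 0; heap: [0-9 ALLOC][10-55 FREE]
Op 2: a = realloc(a, 9) -> a = 0; heap: [0-8 ALLOC][9-55 FREE]
Op 3: b = malloc(10) -> b = 9; heap: [0-8 ALLOC][9-18 ALLOC][19-55 FREE]
Op 4: c = malloc(17) -> c = 19; heap: [0-8 ALLOC][9-18 ALLOC][19-35 ALLOC][36-55 FREE]
Op 5: b = realloc(b, 16) -> b = 36; heap: [0-8 ALLOC][9-18 FREE][19-35 ALLOC][36-51 ALLOC][52-55 FREE]
Op 6: d = malloc(4) -> d = 9; heap: [0-8 ALLOC][9-12 ALLOC][13-18 FREE][19-35 ALLOC][36-51 ALLOC][52-55 FREE]
Op 7: c = realloc(c, 24) -> NULL (c unchanged); heap: [0-8 ALLOC][9-12 ALLOC][13-18 FREE][19-35 ALLOC][36-51 ALLOC][52-55 FREE]
malloc(3): first-fit scan over [0-8 ALLOC][9-12 ALLOC][13-18 FREE][19-35 ALLOC][36-51 ALLOC][52-55 FREE] -> 13

Answer: 13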